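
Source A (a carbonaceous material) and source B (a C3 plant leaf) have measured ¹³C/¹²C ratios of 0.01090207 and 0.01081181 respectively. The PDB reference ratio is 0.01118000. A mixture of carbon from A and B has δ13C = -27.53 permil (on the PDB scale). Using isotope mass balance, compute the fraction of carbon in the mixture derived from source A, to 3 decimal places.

0.669

δ_A = (0.01090207/0.01118000 − 1)×1000 = (0.975140 − 1)×1000 = -24.860 permil
δ_B = (0.01081181/0.01118000 − 1)×1000 = (0.967067 − 1)×1000 = -32.933 permil
f_A = (δ_mix − δ_B)/(δ_A − δ_B) = (-27.53 − (-32.933))/(-24.860 − (-32.933))
f_A = 5.403 / 8.073 = 0.6692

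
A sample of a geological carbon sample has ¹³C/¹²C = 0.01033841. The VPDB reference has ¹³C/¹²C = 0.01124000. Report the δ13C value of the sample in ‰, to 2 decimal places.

δ13C = (R_sample / R_standard − 1) × 1000
R_sample / R_standard = 0.01033841 / 0.01124000 = 0.919787
δ13C = (0.919787 − 1) × 1000 = -80.213‰

-80.21‰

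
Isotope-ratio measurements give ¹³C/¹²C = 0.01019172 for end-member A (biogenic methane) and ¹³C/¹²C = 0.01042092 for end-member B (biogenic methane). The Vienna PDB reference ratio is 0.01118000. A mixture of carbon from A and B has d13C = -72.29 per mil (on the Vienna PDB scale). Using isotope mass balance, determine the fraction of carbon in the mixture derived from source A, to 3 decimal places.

δ_A = (0.01019172/0.01118000 − 1)×1000 = (0.911603 − 1)×1000 = -88.397 per mil
δ_B = (0.01042092/0.01118000 − 1)×1000 = (0.932104 − 1)×1000 = -67.896 per mil
f_A = (δ_mix − δ_B)/(δ_A − δ_B) = (-72.29 − (-67.896))/(-88.397 − (-67.896))
f_A = -4.394 / -20.501 = 0.2143

0.214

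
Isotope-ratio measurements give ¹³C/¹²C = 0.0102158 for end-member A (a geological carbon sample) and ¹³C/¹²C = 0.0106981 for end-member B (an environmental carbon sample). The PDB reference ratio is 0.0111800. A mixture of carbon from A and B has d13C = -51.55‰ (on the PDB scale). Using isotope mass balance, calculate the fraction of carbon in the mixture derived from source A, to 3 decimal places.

δ_A = (0.0102158/0.0111800 − 1)×1000 = (0.913757 − 1)×1000 = -86.243‰
δ_B = (0.0106981/0.0111800 − 1)×1000 = (0.956896 − 1)×1000 = -43.104‰
f_A = (δ_mix − δ_B)/(δ_A − δ_B) = (-51.55 − (-43.104))/(-86.243 − (-43.104))
f_A = -8.446 / -43.140 = 0.1958

0.196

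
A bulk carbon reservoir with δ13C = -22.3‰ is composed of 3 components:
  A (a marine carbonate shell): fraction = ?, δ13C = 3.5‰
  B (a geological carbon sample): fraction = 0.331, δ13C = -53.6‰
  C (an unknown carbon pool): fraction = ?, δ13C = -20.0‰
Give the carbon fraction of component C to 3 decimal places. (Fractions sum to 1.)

Let f_C and f_A be the unknown fractions; fractions sum to 1 so f_C + f_A = 0.669.
Mass balance: Σ fᵢ·δᵢ = δ_bulk ⇒ f_C·(-20.0) + f_A·(3.5) = -22.3 − (-17.742) = -4.558
Substitute f_A = 0.669 − f_C:
f_C·(-20.0 − 3.5) = -4.558 − 0.669×(3.5) = -6.900
f_C = -6.900 / -23.5 = 0.2936

0.294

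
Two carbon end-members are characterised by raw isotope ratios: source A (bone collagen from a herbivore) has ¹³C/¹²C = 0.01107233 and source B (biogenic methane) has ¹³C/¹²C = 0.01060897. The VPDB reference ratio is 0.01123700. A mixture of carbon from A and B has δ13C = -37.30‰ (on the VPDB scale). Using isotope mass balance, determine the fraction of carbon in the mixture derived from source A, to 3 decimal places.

δ_A = (0.01107233/0.01123700 − 1)×1000 = (0.985346 − 1)×1000 = -14.654‰
δ_B = (0.01060897/0.01123700 − 1)×1000 = (0.944111 − 1)×1000 = -55.889‰
f_A = (δ_mix − δ_B)/(δ_A − δ_B) = (-37.30 − (-55.889))/(-14.654 − (-55.889))
f_A = 18.589 / 41.235 = 0.4508

0.451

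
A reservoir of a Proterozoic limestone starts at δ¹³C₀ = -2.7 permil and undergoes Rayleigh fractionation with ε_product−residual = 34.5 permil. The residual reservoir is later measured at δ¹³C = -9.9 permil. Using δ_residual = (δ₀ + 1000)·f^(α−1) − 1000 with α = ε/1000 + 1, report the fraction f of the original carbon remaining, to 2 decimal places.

0.81

α − 1 = ε/1000 = 0.0345
(δ_res + 1000)/(δ₀ + 1000) = (-9.9 + 1000)/(-2.7 + 1000) = 990.1/997.3 = 0.992781
f = 0.992781^(1/0.0345) = exp(ln(0.992781)/0.0345) = exp(-0.00725/0.0345)
f = exp(-0.2100) = 0.8106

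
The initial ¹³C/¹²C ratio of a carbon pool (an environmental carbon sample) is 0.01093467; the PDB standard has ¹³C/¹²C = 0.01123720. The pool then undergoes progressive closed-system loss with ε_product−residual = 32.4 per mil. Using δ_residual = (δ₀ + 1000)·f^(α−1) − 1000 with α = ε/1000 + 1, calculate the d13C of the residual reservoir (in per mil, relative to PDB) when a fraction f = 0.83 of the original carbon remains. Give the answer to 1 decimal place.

-32.8 per mil

δ₀ = (0.01093467/0.01123720 − 1)×1000 = (0.973078 − 1)×1000 = -26.922 per mil
α − 1 = ε/1000 = 0.0324
f^(α−1) = 0.83^(0.0324) = 0.993981
δ_res = (-26.922 + 1000) × 0.993981 − 1000 = 967.221 − 1000 = -32.78 per mil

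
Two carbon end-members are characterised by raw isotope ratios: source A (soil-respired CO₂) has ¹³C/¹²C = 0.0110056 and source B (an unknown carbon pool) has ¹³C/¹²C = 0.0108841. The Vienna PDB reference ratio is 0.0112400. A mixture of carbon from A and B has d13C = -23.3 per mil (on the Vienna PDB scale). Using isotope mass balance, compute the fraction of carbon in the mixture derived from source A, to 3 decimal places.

0.774

δ_A = (0.0110056/0.0112400 − 1)×1000 = (0.979146 − 1)×1000 = -20.854 per mil
δ_B = (0.0108841/0.0112400 − 1)×1000 = (0.968336 − 1)×1000 = -31.664 per mil
f_A = (δ_mix − δ_B)/(δ_A − δ_B) = (-23.3 − (-31.664))/(-20.854 − (-31.664))
f_A = 8.364 / 10.810 = 0.7737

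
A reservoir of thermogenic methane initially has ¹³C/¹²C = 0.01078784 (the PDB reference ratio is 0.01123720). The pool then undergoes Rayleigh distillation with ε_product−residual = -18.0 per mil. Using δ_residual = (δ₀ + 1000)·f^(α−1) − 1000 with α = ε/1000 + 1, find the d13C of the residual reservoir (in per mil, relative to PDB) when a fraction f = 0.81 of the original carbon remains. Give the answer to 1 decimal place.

δ₀ = (0.01078784/0.01123720 − 1)×1000 = (0.960011 − 1)×1000 = -39.989 per mil
α − 1 = ε/1000 = -0.0180
f^(α−1) = 0.81^(-0.0180) = 1.003800
δ_res = (-39.989 + 1000) × 1.003800 − 1000 = 963.660 − 1000 = -36.34 per mil

-36.3 per mil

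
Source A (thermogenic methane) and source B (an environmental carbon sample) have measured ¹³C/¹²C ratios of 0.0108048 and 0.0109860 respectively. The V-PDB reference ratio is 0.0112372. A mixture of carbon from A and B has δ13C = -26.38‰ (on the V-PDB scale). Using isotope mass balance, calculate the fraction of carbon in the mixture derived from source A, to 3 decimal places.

0.250

δ_A = (0.0108048/0.0112372 − 1)×1000 = (0.961521 − 1)×1000 = -38.479‰
δ_B = (0.0109860/0.0112372 − 1)×1000 = (0.977646 − 1)×1000 = -22.354‰
f_A = (δ_mix − δ_B)/(δ_A − δ_B) = (-26.38 − (-22.354))/(-38.479 − (-22.354))
f_A = -4.026 / -16.125 = 0.2497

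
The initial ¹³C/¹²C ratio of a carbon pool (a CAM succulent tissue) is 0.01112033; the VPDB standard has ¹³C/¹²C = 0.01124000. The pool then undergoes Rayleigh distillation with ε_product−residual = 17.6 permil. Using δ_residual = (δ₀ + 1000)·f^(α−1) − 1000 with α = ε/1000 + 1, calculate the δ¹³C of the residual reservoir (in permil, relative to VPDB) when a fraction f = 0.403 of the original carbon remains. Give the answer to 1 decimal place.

δ₀ = (0.01112033/0.01124000 − 1)×1000 = (0.989353 − 1)×1000 = -10.647 permil
α − 1 = ε/1000 = 0.0176
f^(α−1) = 0.403^(0.0176) = 0.984132
δ_res = (-10.647 + 1000) × 0.984132 − 1000 = 973.654 − 1000 = -26.35 permil

-26.3 permil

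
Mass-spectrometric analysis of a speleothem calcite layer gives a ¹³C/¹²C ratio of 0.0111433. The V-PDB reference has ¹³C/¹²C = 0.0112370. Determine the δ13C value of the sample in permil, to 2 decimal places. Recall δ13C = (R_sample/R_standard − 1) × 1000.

-8.34 permil

δ13C = (R_sample / R_standard − 1) × 1000
R_sample / R_standard = 0.0111433 / 0.0112370 = 0.991661
δ13C = (0.991661 − 1) × 1000 = -8.339 permil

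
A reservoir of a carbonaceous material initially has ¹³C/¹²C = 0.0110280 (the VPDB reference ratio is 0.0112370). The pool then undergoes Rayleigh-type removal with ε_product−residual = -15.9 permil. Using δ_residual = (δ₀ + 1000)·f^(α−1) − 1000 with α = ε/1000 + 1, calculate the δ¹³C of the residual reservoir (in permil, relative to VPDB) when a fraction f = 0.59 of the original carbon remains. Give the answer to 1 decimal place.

-10.3 permil

δ₀ = (0.0110280/0.0112370 − 1)×1000 = (0.981401 − 1)×1000 = -18.599 permil
α − 1 = ε/1000 = -0.0159
f^(α−1) = 0.59^(-0.0159) = 1.008425
δ_res = (-18.599 + 1000) × 1.008425 − 1000 = 989.669 − 1000 = -10.33 permil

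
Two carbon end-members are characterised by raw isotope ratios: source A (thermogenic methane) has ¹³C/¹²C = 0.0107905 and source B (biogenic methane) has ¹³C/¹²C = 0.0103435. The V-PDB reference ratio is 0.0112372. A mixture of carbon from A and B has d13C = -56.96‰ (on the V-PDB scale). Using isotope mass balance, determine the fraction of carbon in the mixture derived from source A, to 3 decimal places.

δ_A = (0.0107905/0.0112372 − 1)×1000 = (0.960248 − 1)×1000 = -39.752‰
δ_B = (0.0103435/0.0112372 − 1)×1000 = (0.920470 − 1)×1000 = -79.530‰
f_A = (δ_mix − δ_B)/(δ_A − δ_B) = (-56.96 − (-79.530))/(-39.752 − (-79.530))
f_A = 22.570 / 39.779 = 0.5674

0.567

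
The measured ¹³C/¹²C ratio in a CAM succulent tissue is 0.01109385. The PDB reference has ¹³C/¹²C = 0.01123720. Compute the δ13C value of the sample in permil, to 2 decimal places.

-12.76 permil

δ13C = (R_sample / R_standard − 1) × 1000
R_sample / R_standard = 0.01109385 / 0.01123720 = 0.987243
δ13C = (0.987243 − 1) × 1000 = -12.757 permil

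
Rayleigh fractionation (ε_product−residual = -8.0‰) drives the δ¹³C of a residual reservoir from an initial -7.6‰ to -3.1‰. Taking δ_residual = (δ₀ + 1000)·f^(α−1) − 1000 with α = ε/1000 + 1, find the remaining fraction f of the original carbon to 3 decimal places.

0.568

α − 1 = ε/1000 = -0.0080
(δ_res + 1000)/(δ₀ + 1000) = (-3.1 + 1000)/(-7.6 + 1000) = 996.9/992.4 = 1.004534
f = 1.004534^(1/-0.0080) = exp(ln(1.004534)/-0.0080) = exp(0.00452/-0.0080)
f = exp(-0.5655) = 0.5681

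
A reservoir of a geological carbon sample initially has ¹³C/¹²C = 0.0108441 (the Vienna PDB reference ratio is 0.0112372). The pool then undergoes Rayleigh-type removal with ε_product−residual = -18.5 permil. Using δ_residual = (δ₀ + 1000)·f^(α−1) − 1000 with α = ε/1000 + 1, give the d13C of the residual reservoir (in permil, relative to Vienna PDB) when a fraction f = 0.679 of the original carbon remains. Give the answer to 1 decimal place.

-28.0 permil

δ₀ = (0.0108441/0.0112372 − 1)×1000 = (0.965018 − 1)×1000 = -34.982 permil
α − 1 = ε/1000 = -0.0185
f^(α−1) = 0.679^(-0.0185) = 1.007188
δ_res = (-34.982 + 1000) × 1.007188 − 1000 = 971.954 − 1000 = -28.05 permil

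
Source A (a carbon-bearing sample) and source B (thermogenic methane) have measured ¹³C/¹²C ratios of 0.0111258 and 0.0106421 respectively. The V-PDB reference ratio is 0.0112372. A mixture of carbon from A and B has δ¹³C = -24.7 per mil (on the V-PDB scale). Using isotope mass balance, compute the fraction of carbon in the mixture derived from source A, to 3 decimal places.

0.656

δ_A = (0.0111258/0.0112372 − 1)×1000 = (0.990086 − 1)×1000 = -9.914 per mil
δ_B = (0.0106421/0.0112372 − 1)×1000 = (0.947042 − 1)×1000 = -52.958 per mil
f_A = (δ_mix − δ_B)/(δ_A − δ_B) = (-24.7 − (-52.958))/(-9.914 − (-52.958))
f_A = 28.258 / 43.045 = 0.6565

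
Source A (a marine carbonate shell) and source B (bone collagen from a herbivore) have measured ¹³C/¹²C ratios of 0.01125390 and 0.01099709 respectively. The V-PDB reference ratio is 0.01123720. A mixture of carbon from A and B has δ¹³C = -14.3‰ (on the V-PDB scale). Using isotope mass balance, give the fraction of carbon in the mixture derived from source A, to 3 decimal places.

δ_A = (0.01125390/0.01123720 − 1)×1000 = (1.001486 − 1)×1000 = 1.486‰
δ_B = (0.01099709/0.01123720 − 1)×1000 = (0.978633 − 1)×1000 = -21.367‰
f_A = (δ_mix − δ_B)/(δ_A − δ_B) = (-14.3 − (-21.367))/(1.486 − (-21.367))
f_A = 7.067 / 22.854 = 0.3092

0.309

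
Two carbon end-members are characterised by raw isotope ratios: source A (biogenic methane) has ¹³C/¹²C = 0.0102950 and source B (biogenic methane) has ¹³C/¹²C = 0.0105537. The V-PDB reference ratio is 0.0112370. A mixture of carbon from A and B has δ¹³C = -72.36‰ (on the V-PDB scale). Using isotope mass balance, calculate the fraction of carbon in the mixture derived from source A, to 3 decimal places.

δ_A = (0.0102950/0.0112370 − 1)×1000 = (0.916170 − 1)×1000 = -83.830‰
δ_B = (0.0105537/0.0112370 − 1)×1000 = (0.939192 − 1)×1000 = -60.808‰
f_A = (δ_mix − δ_B)/(δ_A − δ_B) = (-72.36 − (-60.808))/(-83.830 − (-60.808))
f_A = -11.552 / -23.022 = 0.5018

0.502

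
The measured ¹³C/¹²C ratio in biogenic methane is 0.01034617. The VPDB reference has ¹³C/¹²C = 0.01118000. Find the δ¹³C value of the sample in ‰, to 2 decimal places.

-74.58‰

δ¹³C = (R_sample / R_standard − 1) × 1000
R_sample / R_standard = 0.01034617 / 0.01118000 = 0.925418
δ¹³C = (0.925418 − 1) × 1000 = -74.582‰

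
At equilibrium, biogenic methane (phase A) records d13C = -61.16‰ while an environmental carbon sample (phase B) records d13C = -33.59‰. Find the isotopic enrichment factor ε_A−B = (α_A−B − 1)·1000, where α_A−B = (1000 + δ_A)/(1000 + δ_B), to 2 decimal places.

α_A−B = (1000 + -61.16) / (1000 + -33.59) = 938.84 / 966.41 = 0.971472
ε_A−B = (0.971472 − 1) × 1000 = -28.528‰
(The approximation ε ≈ δ_A − δ_B would give -27.57‰.)

-28.53‰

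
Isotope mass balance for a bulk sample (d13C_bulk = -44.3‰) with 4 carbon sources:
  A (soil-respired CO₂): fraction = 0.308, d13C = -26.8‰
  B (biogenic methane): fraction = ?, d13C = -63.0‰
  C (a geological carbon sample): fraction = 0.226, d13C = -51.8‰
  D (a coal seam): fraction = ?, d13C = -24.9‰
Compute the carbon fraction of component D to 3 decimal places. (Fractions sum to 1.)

0.132

Let f_D and f_B be the unknown fractions; fractions sum to 1 so f_D + f_B = 0.466.
Mass balance: Σ fᵢ·δᵢ = δ_bulk ⇒ f_D·(-24.9) + f_B·(-63.0) = -44.3 − (-19.961) = -24.339
Substitute f_B = 0.466 − f_D:
f_D·(-24.9 − -63.0) = -24.339 − 0.466×(-63.0) = 5.019
f_D = 5.019 / 38.1 = 0.1317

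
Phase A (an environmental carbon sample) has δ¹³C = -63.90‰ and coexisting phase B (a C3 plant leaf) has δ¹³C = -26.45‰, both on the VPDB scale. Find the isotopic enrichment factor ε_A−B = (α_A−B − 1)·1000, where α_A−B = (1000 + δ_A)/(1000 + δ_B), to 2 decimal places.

-38.47‰

α_A−B = (1000 + -63.90) / (1000 + -26.45) = 936.10 / 973.55 = 0.961533
ε_A−B = (0.961533 − 1) × 1000 = -38.467‰
(The approximation ε ≈ δ_A − δ_B would give -37.45‰.)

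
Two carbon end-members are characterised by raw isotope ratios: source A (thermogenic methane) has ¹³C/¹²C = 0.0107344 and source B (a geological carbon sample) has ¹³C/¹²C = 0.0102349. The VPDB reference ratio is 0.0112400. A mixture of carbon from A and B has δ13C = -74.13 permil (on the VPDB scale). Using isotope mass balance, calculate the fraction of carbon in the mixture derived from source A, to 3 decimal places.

δ_A = (0.0107344/0.0112400 − 1)×1000 = (0.955018 − 1)×1000 = -44.982 permil
δ_B = (0.0102349/0.0112400 − 1)×1000 = (0.910578 − 1)×1000 = -89.422 permil
f_A = (δ_mix − δ_B)/(δ_A − δ_B) = (-74.13 − (-89.422))/(-44.982 − (-89.422))
f_A = 15.292 / 44.440 = 0.3441

0.344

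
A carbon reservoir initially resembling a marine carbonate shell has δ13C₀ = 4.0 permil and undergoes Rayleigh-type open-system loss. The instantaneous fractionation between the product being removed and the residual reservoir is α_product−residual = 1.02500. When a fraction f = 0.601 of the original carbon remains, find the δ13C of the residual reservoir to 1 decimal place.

-8.7 permil

Rayleigh residual: δ_res = (δ₀ + 1000)·f^(α−1) − 1000
α − 1 = 0.02500
f^(α−1) = 0.601^(0.02500) = 0.987352
δ_res = (4.0 + 1000) × 0.987352 − 1000 = 991.301 − 1000 = -8.70 permil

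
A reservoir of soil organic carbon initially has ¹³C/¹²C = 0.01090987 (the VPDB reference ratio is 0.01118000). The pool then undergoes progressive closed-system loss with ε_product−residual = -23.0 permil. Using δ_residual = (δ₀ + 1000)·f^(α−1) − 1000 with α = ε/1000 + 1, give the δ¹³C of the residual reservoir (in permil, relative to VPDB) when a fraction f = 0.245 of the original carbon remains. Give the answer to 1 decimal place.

δ₀ = (0.01090987/0.01118000 − 1)×1000 = (0.975838 − 1)×1000 = -24.162 permil
α − 1 = ε/1000 = -0.0230
f^(α−1) = 0.245^(-0.0230) = 1.032878
δ_res = (-24.162 + 1000) × 1.032878 − 1000 = 1007.922 − 1000 = 7.92 permil

7.9 permil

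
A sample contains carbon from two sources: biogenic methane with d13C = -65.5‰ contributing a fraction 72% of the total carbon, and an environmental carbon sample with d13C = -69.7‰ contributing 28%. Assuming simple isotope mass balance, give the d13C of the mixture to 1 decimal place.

-66.7‰

δ_mix = f_A·δ_A + f_B·δ_B
δ_mix = 0.72 × (-65.5) + 0.28 × (-69.7)
δ_mix = -47.16 + -19.52 = -66.68‰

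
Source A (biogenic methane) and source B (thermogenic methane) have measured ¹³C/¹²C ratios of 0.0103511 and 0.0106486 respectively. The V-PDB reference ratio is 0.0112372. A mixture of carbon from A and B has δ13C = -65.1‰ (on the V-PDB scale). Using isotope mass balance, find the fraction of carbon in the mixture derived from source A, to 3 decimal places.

0.480

δ_A = (0.0103511/0.0112372 − 1)×1000 = (0.921146 − 1)×1000 = -78.854‰
δ_B = (0.0106486/0.0112372 − 1)×1000 = (0.947620 − 1)×1000 = -52.380‰
f_A = (δ_mix − δ_B)/(δ_A − δ_B) = (-65.1 − (-52.380))/(-78.854 − (-52.380))
f_A = -12.720 / -26.475 = 0.4805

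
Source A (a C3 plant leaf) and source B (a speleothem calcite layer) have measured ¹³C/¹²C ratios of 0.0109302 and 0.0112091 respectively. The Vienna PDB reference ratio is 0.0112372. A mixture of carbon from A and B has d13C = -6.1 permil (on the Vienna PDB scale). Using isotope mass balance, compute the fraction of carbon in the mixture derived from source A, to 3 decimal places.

δ_A = (0.0109302/0.0112372 − 1)×1000 = (0.972680 − 1)×1000 = -27.320 permil
δ_B = (0.0112091/0.0112372 − 1)×1000 = (0.997499 − 1)×1000 = -2.501 permil
f_A = (δ_mix − δ_B)/(δ_A − δ_B) = (-6.1 − (-2.501))/(-27.320 − (-2.501))
f_A = -3.599 / -24.819 = 0.1450

0.145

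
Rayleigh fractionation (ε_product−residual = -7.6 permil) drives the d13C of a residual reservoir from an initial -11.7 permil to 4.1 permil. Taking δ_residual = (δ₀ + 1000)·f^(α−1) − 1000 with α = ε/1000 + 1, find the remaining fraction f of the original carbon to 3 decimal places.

0.124

α − 1 = ε/1000 = -0.0076
(δ_res + 1000)/(δ₀ + 1000) = (4.1 + 1000)/(-11.7 + 1000) = 1004.1/988.3 = 1.015987
f = 1.015987^(1/-0.0076) = exp(ln(1.015987)/-0.0076) = exp(0.01586/-0.0076)
f = exp(-2.0869) = 0.1241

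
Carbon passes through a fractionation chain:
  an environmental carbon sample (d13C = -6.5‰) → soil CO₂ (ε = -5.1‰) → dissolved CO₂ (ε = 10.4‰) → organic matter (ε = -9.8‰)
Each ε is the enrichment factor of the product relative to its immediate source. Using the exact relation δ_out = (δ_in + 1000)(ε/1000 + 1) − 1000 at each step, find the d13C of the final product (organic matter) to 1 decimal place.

step 1: δ = (-6.50 + 1000)·(-5.1/1000 + 1) − 1000 = -11.57‰
step 2: δ = (-11.57 + 1000)·(10.4/1000 + 1) − 1000 = -1.29‰
step 3: δ = (-1.29 + 1000)·(-9.8/1000 + 1) − 1000 = -11.07‰

-11.1‰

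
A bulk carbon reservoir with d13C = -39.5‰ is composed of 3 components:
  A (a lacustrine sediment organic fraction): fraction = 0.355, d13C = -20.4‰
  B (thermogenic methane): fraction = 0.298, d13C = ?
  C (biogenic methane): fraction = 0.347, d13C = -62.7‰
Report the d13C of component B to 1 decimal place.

Isotope mass balance: δ_bulk = Σ fᵢ·δᵢ.
-39.5 = 0.355×(-20.4) + 0.298×δ_B + 0.347×(-62.7)
0.298·δ_B = -39.5 − (-28.999) = -10.501
δ_B = -10.501 / 0.298 = -35.24‰

-35.2‰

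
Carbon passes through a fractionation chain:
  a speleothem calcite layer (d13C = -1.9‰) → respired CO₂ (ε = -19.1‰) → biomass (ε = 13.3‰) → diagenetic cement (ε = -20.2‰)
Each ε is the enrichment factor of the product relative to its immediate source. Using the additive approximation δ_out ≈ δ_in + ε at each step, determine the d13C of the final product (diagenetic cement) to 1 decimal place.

-27.9‰

step 1: δ ≈ -1.9 + (-19.1) = -21.0‰
step 2: δ ≈ -21.0 + (13.3) = -7.7‰
step 3: δ ≈ -7.7 + (-20.2) = -27.9‰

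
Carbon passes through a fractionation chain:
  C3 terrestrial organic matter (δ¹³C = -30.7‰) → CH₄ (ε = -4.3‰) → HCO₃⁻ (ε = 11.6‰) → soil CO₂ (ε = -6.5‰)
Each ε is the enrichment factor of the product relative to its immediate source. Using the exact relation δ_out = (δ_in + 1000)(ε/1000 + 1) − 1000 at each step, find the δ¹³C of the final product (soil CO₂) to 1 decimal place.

-30.0‰

step 1: δ = (-30.70 + 1000)·(-4.3/1000 + 1) − 1000 = -34.87‰
step 2: δ = (-34.87 + 1000)·(11.6/1000 + 1) − 1000 = -23.67‰
step 3: δ = (-23.67 + 1000)·(-6.5/1000 + 1) − 1000 = -30.02‰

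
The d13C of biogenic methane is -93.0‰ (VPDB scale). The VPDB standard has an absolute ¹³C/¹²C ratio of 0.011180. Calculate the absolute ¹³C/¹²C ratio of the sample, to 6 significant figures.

0.0101403

R_sample = R_standard × (d13C/1000 + 1)
R_sample = 0.011180 × (-93.0/1000 + 1) = 0.011180 × 0.907000
R_sample = 0.0101403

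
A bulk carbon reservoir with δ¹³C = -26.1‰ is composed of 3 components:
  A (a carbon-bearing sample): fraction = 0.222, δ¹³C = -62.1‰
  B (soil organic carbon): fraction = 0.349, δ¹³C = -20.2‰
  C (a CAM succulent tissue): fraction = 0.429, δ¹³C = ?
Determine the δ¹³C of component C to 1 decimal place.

Isotope mass balance: δ_bulk = Σ fᵢ·δᵢ.
-26.1 = 0.222×(-62.1) + 0.349×(-20.2) + 0.429×δ_C
0.429·δ_C = -26.1 − (-20.836) = -5.264
δ_C = -5.264 / 0.429 = -12.27‰

-12.3‰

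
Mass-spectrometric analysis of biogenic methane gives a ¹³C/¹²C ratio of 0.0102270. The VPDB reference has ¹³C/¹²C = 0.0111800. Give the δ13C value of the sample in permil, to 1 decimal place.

-85.2 permil

δ13C = (R_sample / R_standard − 1) × 1000
R_sample / R_standard = 0.0102270 / 0.0111800 = 0.914758
δ13C = (0.914758 − 1) × 1000 = -85.24 permil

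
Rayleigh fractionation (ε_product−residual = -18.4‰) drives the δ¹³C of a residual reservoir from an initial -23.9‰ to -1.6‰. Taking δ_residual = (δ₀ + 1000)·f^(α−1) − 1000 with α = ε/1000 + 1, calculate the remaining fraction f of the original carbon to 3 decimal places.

α − 1 = ε/1000 = -0.0184
(δ_res + 1000)/(δ₀ + 1000) = (-1.6 + 1000)/(-23.9 + 1000) = 998.4/976.1 = 1.022846
f = 1.022846^(1/-0.0184) = exp(ln(1.022846)/-0.0184) = exp(0.02259/-0.0184)
f = exp(-1.2277) = 0.2930

0.293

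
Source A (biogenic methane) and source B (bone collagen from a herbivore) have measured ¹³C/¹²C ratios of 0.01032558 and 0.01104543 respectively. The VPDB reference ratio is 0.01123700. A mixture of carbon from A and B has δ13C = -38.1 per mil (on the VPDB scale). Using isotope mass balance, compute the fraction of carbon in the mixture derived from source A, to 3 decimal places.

0.329

δ_A = (0.01032558/0.01123700 − 1)×1000 = (0.918891 − 1)×1000 = -81.109 per mil
δ_B = (0.01104543/0.01123700 − 1)×1000 = (0.982952 − 1)×1000 = -17.048 per mil
f_A = (δ_mix − δ_B)/(δ_A − δ_B) = (-38.1 − (-17.048))/(-81.109 − (-17.048))
f_A = -21.052 / -64.061 = 0.3286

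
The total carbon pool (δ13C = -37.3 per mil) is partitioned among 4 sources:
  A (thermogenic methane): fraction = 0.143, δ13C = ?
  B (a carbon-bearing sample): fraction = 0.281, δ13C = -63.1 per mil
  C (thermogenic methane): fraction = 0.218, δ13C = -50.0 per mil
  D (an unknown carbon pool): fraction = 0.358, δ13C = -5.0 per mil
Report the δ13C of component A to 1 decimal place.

-48.1 per mil

Isotope mass balance: δ_bulk = Σ fᵢ·δᵢ.
-37.3 = 0.143×δ_A + 0.281×(-63.1) + 0.218×(-50.0) + 0.358×(-5.0)
0.143·δ_A = -37.3 − (-30.421) = -6.879
δ_A = -6.879 / 0.143 = -48.10 per mil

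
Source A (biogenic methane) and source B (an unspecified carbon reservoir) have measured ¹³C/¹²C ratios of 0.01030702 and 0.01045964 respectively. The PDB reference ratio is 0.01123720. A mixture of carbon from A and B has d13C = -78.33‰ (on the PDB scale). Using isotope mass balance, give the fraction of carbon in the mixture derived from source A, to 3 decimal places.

0.673

δ_A = (0.01030702/0.01123720 − 1)×1000 = (0.917223 − 1)×1000 = -82.777‰
δ_B = (0.01045964/0.01123720 − 1)×1000 = (0.930805 − 1)×1000 = -69.195‰
f_A = (δ_mix − δ_B)/(δ_A − δ_B) = (-78.33 − (-69.195))/(-82.777 − (-69.195))
f_A = -9.135 / -13.582 = 0.6726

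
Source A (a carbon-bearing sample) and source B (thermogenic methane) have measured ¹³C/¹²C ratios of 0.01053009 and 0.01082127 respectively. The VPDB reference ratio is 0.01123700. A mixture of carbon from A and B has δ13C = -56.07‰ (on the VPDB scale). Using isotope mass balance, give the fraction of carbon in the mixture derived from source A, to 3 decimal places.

δ_A = (0.01053009/0.01123700 − 1)×1000 = (0.937091 − 1)×1000 = -62.909‰
δ_B = (0.01082127/0.01123700 − 1)×1000 = (0.963003 − 1)×1000 = -36.997‰
f_A = (δ_mix − δ_B)/(δ_A − δ_B) = (-56.07 − (-36.997))/(-62.909 − (-36.997))
f_A = -19.073 / -25.913 = 0.7361

0.736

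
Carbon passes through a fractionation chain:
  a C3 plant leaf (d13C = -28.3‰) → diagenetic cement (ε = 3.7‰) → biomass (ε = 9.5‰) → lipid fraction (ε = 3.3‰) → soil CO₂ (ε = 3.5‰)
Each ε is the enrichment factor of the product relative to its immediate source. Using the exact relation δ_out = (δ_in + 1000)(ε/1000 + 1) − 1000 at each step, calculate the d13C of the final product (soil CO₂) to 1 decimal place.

-8.7‰

step 1: δ = (-28.30 + 1000)·(3.7/1000 + 1) − 1000 = -24.70‰
step 2: δ = (-24.70 + 1000)·(9.5/1000 + 1) − 1000 = -15.44‰
step 3: δ = (-15.44 + 1000)·(3.3/1000 + 1) − 1000 = -12.19‰
step 4: δ = (-12.19 + 1000)·(3.5/1000 + 1) − 1000 = -8.73‰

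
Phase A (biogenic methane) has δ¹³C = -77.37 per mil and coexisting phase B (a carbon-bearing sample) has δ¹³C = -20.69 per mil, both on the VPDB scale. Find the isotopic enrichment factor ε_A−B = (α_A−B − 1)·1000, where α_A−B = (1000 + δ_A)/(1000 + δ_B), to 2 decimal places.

-57.88 per mil

α_A−B = (1000 + -77.37) / (1000 + -20.69) = 922.63 / 979.31 = 0.942123
ε_A−B = (0.942123 − 1) × 1000 = -57.877 per mil
(The approximation ε ≈ δ_A − δ_B would give -56.68 per mil.)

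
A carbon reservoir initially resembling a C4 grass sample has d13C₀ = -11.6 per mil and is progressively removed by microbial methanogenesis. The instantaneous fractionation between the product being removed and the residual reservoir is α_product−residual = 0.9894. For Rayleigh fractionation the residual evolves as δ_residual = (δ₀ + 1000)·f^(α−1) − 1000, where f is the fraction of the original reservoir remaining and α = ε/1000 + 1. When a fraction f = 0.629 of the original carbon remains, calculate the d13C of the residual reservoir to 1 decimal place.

-6.7 per mil

Rayleigh residual: δ_res = (δ₀ + 1000)·f^(α−1) − 1000
α − 1 = -0.01060
f^(α−1) = 0.629^(-0.01060) = 1.004927
δ_res = (-11.6 + 1000) × 1.004927 − 1000 = 993.269 − 1000 = -6.73 per mil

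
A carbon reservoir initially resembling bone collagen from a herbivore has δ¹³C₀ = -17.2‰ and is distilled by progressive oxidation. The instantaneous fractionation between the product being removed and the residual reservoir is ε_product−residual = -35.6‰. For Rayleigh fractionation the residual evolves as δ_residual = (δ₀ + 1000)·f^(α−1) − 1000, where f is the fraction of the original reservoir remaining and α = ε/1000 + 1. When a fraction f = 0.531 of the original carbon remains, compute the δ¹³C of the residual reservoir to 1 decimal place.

Rayleigh residual: δ_res = (δ₀ + 1000)·f^(α−1) − 1000
α = ε/1000 + 1 = 0.96440, so α − 1 = -0.03560
f^(α−1) = 0.531^(-0.03560) = 1.022790
δ_res = (-17.2 + 1000) × 1.022790 − 1000 = 1005.198 − 1000 = 5.20‰

5.2‰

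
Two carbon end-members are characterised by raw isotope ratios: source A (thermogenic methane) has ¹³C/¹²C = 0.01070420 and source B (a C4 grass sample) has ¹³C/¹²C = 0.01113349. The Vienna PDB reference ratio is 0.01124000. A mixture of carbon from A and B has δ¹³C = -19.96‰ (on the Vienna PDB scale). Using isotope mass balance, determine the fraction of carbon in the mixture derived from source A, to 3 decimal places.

δ_A = (0.01070420/0.01124000 − 1)×1000 = (0.952331 − 1)×1000 = -47.669‰
δ_B = (0.01113349/0.01124000 − 1)×1000 = (0.990524 − 1)×1000 = -9.476‰
f_A = (δ_mix − δ_B)/(δ_A − δ_B) = (-19.96 − (-9.476))/(-47.669 − (-9.476))
f_A = -10.484 / -38.193 = 0.2745

0.275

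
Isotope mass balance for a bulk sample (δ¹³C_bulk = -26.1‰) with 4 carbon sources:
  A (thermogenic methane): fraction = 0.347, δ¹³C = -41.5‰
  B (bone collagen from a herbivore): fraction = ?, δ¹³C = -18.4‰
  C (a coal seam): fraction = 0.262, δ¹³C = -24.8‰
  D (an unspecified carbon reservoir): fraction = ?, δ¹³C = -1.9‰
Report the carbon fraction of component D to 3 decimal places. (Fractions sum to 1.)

0.121

Let f_D and f_B be the unknown fractions; fractions sum to 1 so f_D + f_B = 0.391.
Mass balance: Σ fᵢ·δᵢ = δ_bulk ⇒ f_D·(-1.9) + f_B·(-18.4) = -26.1 − (-20.898) = -5.202
Substitute f_B = 0.391 − f_D:
f_D·(-1.9 − -18.4) = -5.202 − 0.391×(-18.4) = 1.992
f_D = 1.992 / 16.5 = 0.1208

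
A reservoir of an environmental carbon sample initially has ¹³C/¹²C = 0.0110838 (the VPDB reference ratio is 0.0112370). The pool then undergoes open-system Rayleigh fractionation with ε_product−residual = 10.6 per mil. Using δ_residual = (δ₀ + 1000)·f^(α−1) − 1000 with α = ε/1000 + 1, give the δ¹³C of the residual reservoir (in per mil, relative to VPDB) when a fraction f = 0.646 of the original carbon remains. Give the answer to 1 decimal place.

-18.2 per mil

δ₀ = (0.0110838/0.0112370 − 1)×1000 = (0.986366 − 1)×1000 = -13.634 per mil
α − 1 = ε/1000 = 0.0106
f^(α−1) = 0.646^(0.0106) = 0.995379
δ_res = (-13.634 + 1000) × 0.995379 − 1000 = 981.808 − 1000 = -18.19 per mil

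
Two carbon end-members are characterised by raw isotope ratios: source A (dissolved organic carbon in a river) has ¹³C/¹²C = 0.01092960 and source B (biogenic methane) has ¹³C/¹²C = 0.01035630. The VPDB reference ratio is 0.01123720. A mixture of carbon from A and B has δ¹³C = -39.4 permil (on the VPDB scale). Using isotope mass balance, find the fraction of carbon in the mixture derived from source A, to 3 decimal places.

δ_A = (0.01092960/0.01123720 − 1)×1000 = (0.972627 − 1)×1000 = -27.373 permil
δ_B = (0.01035630/0.01123720 − 1)×1000 = (0.921609 − 1)×1000 = -78.391 permil
f_A = (δ_mix − δ_B)/(δ_A − δ_B) = (-39.4 − (-78.391))/(-27.373 − (-78.391))
f_A = 38.991 / 51.018 = 0.7643

0.764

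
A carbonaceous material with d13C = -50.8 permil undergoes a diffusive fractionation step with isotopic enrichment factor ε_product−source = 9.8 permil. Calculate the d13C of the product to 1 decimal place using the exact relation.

To first order, δ_product ≈ δ_source + ε = -41.0 permil.
Exactly, δ_product = (δ_source + 1000)·(ε/1000 + 1) − 1000.
δ_product = (-50.8 + 1000) × (9.8/1000 + 1) − 1000
δ_product = -41.50 permil

-41.5 permil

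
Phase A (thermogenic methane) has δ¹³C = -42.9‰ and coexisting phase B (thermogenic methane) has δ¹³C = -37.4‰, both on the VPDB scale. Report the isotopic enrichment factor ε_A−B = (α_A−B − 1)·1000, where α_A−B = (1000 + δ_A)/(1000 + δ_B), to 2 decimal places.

α_A−B = (1000 + -42.9) / (1000 + -37.4) = 957.1 / 962.6 = 0.994286
ε_A−B = (0.994286 − 1) × 1000 = -5.714‰
(The approximation ε ≈ δ_A − δ_B would give -5.5‰.)

-5.71‰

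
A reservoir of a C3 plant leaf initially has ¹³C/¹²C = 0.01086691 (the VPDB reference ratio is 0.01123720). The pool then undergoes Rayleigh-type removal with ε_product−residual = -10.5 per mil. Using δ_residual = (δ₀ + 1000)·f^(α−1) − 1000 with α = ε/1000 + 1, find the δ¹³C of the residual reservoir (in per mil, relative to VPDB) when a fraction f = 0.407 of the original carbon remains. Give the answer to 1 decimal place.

-23.8 per mil

δ₀ = (0.01086691/0.01123720 − 1)×1000 = (0.967048 − 1)×1000 = -32.952 per mil
α − 1 = ε/1000 = -0.0105
f^(α−1) = 0.407^(-0.0105) = 1.009484
δ_res = (-32.952 + 1000) × 1.009484 − 1000 = 976.219 − 1000 = -23.78 per mil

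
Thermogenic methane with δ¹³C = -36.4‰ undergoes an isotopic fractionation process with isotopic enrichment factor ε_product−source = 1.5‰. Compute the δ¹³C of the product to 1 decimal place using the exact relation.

To first order, δ_product ≈ δ_source + ε = -34.9‰.
Exactly, δ_product = (δ_source + 1000)·(ε/1000 + 1) − 1000.
δ_product = (-36.4 + 1000) × (1.5/1000 + 1) − 1000
δ_product = -34.95‰

-35.0‰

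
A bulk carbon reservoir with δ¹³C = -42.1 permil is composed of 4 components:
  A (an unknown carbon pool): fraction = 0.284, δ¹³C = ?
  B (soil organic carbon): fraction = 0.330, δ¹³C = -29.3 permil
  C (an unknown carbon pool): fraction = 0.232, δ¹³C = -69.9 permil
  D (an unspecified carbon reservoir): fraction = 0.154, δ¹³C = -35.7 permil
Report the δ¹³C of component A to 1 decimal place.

Isotope mass balance: δ_bulk = Σ fᵢ·δᵢ.
-42.1 = 0.284×δ_A + 0.330×(-29.3) + 0.232×(-69.9) + 0.154×(-35.7)
0.284·δ_A = -42.1 − (-31.384) = -10.716
δ_A = -10.716 / 0.284 = -37.73 permil

-37.7 permil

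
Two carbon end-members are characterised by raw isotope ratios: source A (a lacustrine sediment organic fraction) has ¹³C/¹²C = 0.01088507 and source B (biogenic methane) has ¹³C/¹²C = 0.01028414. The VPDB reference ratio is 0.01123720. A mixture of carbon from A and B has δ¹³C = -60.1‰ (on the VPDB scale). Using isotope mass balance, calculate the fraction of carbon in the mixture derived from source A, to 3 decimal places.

δ_A = (0.01088507/0.01123720 − 1)×1000 = (0.968664 − 1)×1000 = -31.336‰
δ_B = (0.01028414/0.01123720 − 1)×1000 = (0.915187 − 1)×1000 = -84.813‰
f_A = (δ_mix − δ_B)/(δ_A − δ_B) = (-60.1 − (-84.813))/(-31.336 − (-84.813))
f_A = 24.713 / 53.477 = 0.4621

0.462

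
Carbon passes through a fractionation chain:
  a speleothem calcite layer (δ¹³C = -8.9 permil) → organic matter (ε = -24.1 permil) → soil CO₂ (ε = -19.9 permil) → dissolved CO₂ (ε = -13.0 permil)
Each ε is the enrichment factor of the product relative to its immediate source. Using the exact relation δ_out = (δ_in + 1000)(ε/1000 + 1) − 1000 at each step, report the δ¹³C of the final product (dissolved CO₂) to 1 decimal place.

-64.4 permil

step 1: δ = (-8.90 + 1000)·(-24.1/1000 + 1) − 1000 = -32.79 permil
step 2: δ = (-32.79 + 1000)·(-19.9/1000 + 1) − 1000 = -52.03 permil
step 3: δ = (-52.03 + 1000)·(-13.0/1000 + 1) − 1000 = -64.36 permil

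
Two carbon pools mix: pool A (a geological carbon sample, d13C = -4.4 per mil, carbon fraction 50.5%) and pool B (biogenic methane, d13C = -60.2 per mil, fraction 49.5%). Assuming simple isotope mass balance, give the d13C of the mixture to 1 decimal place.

-32.0 per mil

δ_mix = f_A·δ_A + f_B·δ_B
δ_mix = 0.505 × (-4.4) + 0.495 × (-60.2)
δ_mix = -2.22 + -29.80 = -32.02 per mil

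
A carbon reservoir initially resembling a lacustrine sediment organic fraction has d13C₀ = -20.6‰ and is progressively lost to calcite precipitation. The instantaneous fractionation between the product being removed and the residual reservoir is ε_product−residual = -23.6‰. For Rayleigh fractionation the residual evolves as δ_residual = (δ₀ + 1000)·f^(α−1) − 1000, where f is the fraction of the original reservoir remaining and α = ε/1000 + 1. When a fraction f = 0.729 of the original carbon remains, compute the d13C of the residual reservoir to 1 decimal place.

-13.3‰

Rayleigh residual: δ_res = (δ₀ + 1000)·f^(α−1) − 1000
α = ε/1000 + 1 = 0.97640, so α − 1 = -0.02360
f^(α−1) = 0.729^(-0.02360) = 1.007487
δ_res = (-20.6 + 1000) × 1.007487 − 1000 = 986.733 − 1000 = -13.27‰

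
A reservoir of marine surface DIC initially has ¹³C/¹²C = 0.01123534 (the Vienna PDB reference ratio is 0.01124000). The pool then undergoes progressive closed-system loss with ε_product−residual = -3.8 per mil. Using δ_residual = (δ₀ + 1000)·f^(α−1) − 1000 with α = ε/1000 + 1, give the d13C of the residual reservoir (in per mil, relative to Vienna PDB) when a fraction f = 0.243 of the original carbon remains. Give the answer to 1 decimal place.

5.0 per mil

δ₀ = (0.01123534/0.01124000 − 1)×1000 = (0.999585 − 1)×1000 = -0.415 per mil
α − 1 = ε/1000 = -0.0038
f^(α−1) = 0.243^(-0.0038) = 1.005390
δ_res = (-0.415 + 1000) × 1.005390 − 1000 = 1004.973 − 1000 = 4.97 per mil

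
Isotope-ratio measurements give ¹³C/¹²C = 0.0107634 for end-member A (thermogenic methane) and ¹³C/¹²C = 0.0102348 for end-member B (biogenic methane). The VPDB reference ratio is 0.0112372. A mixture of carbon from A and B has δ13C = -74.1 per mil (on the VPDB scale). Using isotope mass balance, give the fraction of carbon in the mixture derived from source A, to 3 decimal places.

0.321

δ_A = (0.0107634/0.0112372 − 1)×1000 = (0.957836 − 1)×1000 = -42.164 per mil
δ_B = (0.0102348/0.0112372 − 1)×1000 = (0.910796 − 1)×1000 = -89.204 per mil
f_A = (δ_mix − δ_B)/(δ_A − δ_B) = (-74.1 − (-89.204))/(-42.164 − (-89.204))
f_A = 15.104 / 47.040 = 0.3211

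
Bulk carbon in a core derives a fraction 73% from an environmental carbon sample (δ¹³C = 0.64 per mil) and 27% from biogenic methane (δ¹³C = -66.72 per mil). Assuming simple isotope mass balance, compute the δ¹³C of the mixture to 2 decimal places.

δ_mix = f_A·δ_A + f_B·δ_B
δ_mix = 0.73 × (0.64) + 0.27 × (-66.72)
δ_mix = 0.467 + -18.014 = -17.547 per mil

-17.55 per mil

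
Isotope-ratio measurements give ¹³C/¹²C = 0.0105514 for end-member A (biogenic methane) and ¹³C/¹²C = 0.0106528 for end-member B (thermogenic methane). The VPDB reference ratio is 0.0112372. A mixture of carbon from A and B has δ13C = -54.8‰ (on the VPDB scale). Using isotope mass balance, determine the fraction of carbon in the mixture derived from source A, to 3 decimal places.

0.310

δ_A = (0.0105514/0.0112372 − 1)×1000 = (0.938971 − 1)×1000 = -61.029‰
δ_B = (0.0106528/0.0112372 − 1)×1000 = (0.947994 − 1)×1000 = -52.006‰
f_A = (δ_mix − δ_B)/(δ_A − δ_B) = (-54.8 − (-52.006))/(-61.029 − (-52.006))
f_A = -2.794 / -9.024 = 0.3097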